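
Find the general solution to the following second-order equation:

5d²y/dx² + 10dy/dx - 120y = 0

Characteristic equation: 5r² + 10r - 120 = 0
Divide by 5: r² + 2r - 24 = 0
Roots: r = 4, -6 (distinct real)
General solution: y = C₁e^(4x) + C₂e^(-6x)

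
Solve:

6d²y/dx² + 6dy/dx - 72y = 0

Characteristic equation: 6r² + 6r - 72 = 0
Divide by 6: r² + r - 12 = 0
Roots: r = 3, -4 (distinct real)
General solution: y = C₁e^(3x) + C₂e^(-4x)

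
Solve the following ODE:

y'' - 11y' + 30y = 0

Characteristic equation: r² - 11r + 30 = 0
Roots: r = 5, 6 (distinct real)
General solution: y = C₁e^(5x) + C₂e^(6x)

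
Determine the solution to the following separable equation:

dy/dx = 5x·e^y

Separating variables and integrating:
-e^(-y) = 5x²/2 + C

General solution: y = -ln(C - 5x²/2)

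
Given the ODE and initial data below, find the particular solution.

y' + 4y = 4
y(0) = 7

General solution: y = 1 + Ce^(-4x)
Applying y(0) = 7: C = 7 - 1 = 6
Particular solution: y = 1 + 6e^(-4x)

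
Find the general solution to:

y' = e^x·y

Separating variables and integrating:
ln|y| = e^x + C

General solution: y = Ce^(e^x)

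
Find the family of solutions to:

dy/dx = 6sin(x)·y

Separating variables and integrating:
ln|y| = -6cos(x) + C

General solution: y = Ce^(-6cos(x))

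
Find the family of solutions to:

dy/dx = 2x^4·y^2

Separating variables and integrating:
-1/y = 2x^5/5 + C

General solution: y^-1 = (-2/5)x^5 + C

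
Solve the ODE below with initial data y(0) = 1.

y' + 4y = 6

General solution: y = 3/2 + Ce^(-4x)
Applying y(0) = 1: C = 1 - 3/2 = -1/2
Particular solution: y = 3/2 - (1/2)e^(-4x)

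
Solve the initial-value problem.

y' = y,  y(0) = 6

General solution: y = Ce^x
Applying IC y(0) = 6:
Particular solution: y = 6e^x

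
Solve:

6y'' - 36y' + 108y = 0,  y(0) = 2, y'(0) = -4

General solution: y = e^(3x)(C₁cos(3x) + C₂sin(3x))
Complex roots r = 3 ± 3i
Applying ICs: C₁ = 2, C₂ = -10/3
Particular solution: y = e^(3x)(2cos(3x) - (10/3)sin(3x))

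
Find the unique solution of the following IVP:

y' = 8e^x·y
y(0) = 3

General solution: y = Ce^(8e^x)
Applying IC y(0) = 3:
Particular solution: y = 3e^(8(e^x - 1))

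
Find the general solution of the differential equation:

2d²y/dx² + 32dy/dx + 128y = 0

Characteristic equation: 2r² + 32r + 128 = 0
Divide by 2: r² + 16r + 64 = 0
Factored: (r + 8)² = 0
Repeated root: r = -8
General solution: y = (C₁ + C₂x)e^(-8x)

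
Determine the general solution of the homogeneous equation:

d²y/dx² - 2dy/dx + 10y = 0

Characteristic equation: r² - 2r + 10 = 0
Roots: r = 1 ± 3i (complex conjugates)
General solution: y = e^x(C₁cos(3x) + C₂sin(3x))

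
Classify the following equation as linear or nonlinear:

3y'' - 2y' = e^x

Linear (y and its derivatives appear to the first power only, no products of y terms)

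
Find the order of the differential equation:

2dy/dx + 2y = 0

The order is 1 (highest derivative is of order 1).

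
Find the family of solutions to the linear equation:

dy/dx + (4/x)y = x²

Using integrating factor method:

General solution: y = (1/7)x^3 + Cx^(-4)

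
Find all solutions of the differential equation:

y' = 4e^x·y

Separating variables and integrating:
ln|y| = 4e^x + C

General solution: y = Ce^(4e^x)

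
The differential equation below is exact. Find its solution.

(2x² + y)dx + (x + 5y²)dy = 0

Verify exactness: ∂M/∂y = ∂N/∂x ✓
Find F(x,y) such that ∂F/∂x = M, ∂F/∂y = N
Solution: 2x³/3 + xy + 5y³/3 = C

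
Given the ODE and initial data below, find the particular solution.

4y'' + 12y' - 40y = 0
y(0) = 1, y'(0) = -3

General solution: y = C₁e^(2x) + C₂e^(-5x)
Applying ICs: C₁ = 2/7, C₂ = 5/7
Particular solution: y = (2/7)e^(2x) + (5/7)e^(-5x)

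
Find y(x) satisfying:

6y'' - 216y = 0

Characteristic equation: 6r² - 216 = 0
Divide by 6: r² - 36 = 0
Roots: r = 6, -6 (distinct real)
General solution: y = C₁e^(6x) + C₂e^(-6x)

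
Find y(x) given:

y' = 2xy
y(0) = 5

General solution: y = Ce^(x²)
Applying IC y(0) = 5:
Particular solution: y = 5e^(x²)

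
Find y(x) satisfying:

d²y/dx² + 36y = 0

Characteristic equation: r² + 36 = 0
Roots: r = ±6i (complex conjugates)
General solution: y = C₁cos(6x) + C₂sin(6x)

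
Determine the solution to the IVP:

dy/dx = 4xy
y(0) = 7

General solution: y = Ce^(2x²)
Applying IC y(0) = 7:
Particular solution: y = 7e^(2x²)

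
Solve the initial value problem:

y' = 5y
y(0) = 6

General solution: y = Ce^(5x)
Applying IC y(0) = 6:
Particular solution: y = 6e^(5x)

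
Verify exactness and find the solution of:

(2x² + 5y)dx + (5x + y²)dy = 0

Verify exactness: ∂M/∂y = ∂N/∂x ✓
Find F(x,y) such that ∂F/∂x = M, ∂F/∂y = N
Solution: 2x³/3 + 5xy + y³/3 = C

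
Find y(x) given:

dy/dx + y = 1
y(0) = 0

General solution: y = 1 + Ce^(-x)
Applying y(0) = 0: C = 0 - 1 = -1
Particular solution: y = 1 - e^(-x)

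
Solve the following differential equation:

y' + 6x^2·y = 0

Using integrating factor method:

General solution: y = Ce^(-2x^3)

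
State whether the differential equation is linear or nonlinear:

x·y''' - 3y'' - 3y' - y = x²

Linear (y and its derivatives appear to the first power only, no products of y terms)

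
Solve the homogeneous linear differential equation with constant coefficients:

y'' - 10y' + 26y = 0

Characteristic equation: r² - 10r + 26 = 0
Roots: r = 5 ± i (complex conjugates)
General solution: y = e^(5x)(C₁cos(x) + C₂sin(x))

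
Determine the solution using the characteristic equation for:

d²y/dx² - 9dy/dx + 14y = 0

Characteristic equation: r² - 9r + 14 = 0
Roots: r = 2, 7 (distinct real)
General solution: y = C₁e^(2x) + C₂e^(7x)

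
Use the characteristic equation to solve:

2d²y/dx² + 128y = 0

Characteristic equation: 2r² + 128 = 0
Divide by 2: r² + 64 = 0
Roots: r = ±8i (complex conjugates)
General solution: y = C₁cos(8x) + C₂sin(8x)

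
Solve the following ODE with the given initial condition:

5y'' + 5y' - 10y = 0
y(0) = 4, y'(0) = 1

General solution: y = C₁e^x + C₂e^(-2x)
Applying ICs: C₁ = 3, C₂ = 1
Particular solution: y = 3e^x + e^(-2x)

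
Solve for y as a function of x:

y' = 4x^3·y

Separating variables and integrating:
ln|y| = x^4 + C

General solution: y = Ce^(x^4)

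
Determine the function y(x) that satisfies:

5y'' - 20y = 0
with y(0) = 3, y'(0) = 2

General solution: y = C₁e^(2x) + C₂e^(-2x)
Applying ICs: C₁ = 2, C₂ = 1
Particular solution: y = 2e^(2x) + e^(-2x)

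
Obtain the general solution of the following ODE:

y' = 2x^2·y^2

Separating variables and integrating:
-1/y = 2x^3/3 + C

General solution: y^-1 = (-2/3)x^3 + C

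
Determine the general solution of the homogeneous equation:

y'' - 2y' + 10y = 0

Characteristic equation: r² - 2r + 10 = 0
Roots: r = 1 ± 3i (complex conjugates)
General solution: y = e^x(C₁cos(3x) + C₂sin(3x))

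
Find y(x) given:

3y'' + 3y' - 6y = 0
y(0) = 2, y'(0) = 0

General solution: y = C₁e^x + C₂e^(-2x)
Applying ICs: C₁ = 4/3, C₂ = 2/3
Particular solution: y = (4/3)e^x + (2/3)e^(-2x)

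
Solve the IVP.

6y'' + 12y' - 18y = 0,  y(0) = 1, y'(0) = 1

General solution: y = C₁e^x + C₂e^(-3x)
Applying ICs: C₁ = 1, C₂ = 0
Particular solution: y = e^x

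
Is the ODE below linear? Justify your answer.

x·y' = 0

Yes. Linear (y and its derivatives appear to the first power only, no products of y terms)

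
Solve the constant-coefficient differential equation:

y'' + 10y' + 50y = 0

Characteristic equation: r² + 10r + 50 = 0
Roots: r = -5 ± 5i (complex conjugates)
General solution: y = e^(-5x)(C₁cos(5x) + C₂sin(5x))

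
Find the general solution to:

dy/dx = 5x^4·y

Separating variables and integrating:
ln|y| = x^5 + C

General solution: y = Ce^(x^5)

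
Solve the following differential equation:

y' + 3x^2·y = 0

Using integrating factor method:

General solution: y = Ce^(-x^3)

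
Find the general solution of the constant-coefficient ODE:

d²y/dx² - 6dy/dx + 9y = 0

Characteristic equation: r² - 6r + 9 = 0
Factored: (r - 3)² = 0
Repeated root: r = 3
General solution: y = (C₁ + C₂x)e^(3x)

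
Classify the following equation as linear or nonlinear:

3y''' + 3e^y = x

Nonlinear (e^y is nonlinear in y)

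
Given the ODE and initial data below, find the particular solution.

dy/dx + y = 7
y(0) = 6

General solution: y = 7 + Ce^(-x)
Applying y(0) = 6: C = 6 - 7 = -1
Particular solution: y = 7 - e^(-x)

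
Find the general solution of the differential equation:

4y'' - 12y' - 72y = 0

Characteristic equation: 4r² - 12r - 72 = 0
Divide by 4: r² - 3r - 18 = 0
Roots: r = 6, -3 (distinct real)
General solution: y = C₁e^(6x) + C₂e^(-3x)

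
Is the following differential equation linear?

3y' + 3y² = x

No. Nonlinear (y² term)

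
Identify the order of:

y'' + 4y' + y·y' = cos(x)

The order is 2 (highest derivative is of order 2).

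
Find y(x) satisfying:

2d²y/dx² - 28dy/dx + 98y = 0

Characteristic equation: 2r² - 28r + 98 = 0
Divide by 2: r² - 14r + 49 = 0
Factored: (r - 7)² = 0
Repeated root: r = 7
General solution: y = (C₁ + C₂x)e^(7x)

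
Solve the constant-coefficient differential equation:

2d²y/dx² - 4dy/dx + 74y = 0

Characteristic equation: 2r² - 4r + 74 = 0
Divide by 2: r² - 2r + 37 = 0
Roots: r = 1 ± 6i (complex conjugates)
General solution: y = e^x(C₁cos(6x) + C₂sin(6x))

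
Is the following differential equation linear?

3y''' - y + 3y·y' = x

No. Nonlinear (product y·y')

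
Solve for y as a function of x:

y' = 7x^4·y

Separating variables and integrating:
ln|y| = 7x^5/5 + C

General solution: y = Ce^(7x^5/5)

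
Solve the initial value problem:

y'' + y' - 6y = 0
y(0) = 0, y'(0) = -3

General solution: y = C₁e^(2x) + C₂e^(-3x)
Applying ICs: C₁ = -3/5, C₂ = 3/5
Particular solution: y = -(3/5)e^(2x) + (3/5)e^(-3x)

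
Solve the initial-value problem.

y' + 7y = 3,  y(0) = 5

General solution: y = 3/7 + Ce^(-7x)
Applying y(0) = 5: C = 5 - 3/7 = 32/7
Particular solution: y = 3/7 + (32/7)e^(-7x)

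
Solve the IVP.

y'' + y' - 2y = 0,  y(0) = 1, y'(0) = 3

General solution: y = C₁e^x + C₂e^(-2x)
Applying ICs: C₁ = 5/3, C₂ = -2/3
Particular solution: y = (5/3)e^x - (2/3)e^(-2x)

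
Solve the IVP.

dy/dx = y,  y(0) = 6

General solution: y = Ce^x
Applying IC y(0) = 6:
Particular solution: y = 6e^x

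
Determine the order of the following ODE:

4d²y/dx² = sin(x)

The order is 2 (highest derivative is of order 2).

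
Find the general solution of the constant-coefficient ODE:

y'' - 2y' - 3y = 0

Characteristic equation: r² - 2r - 3 = 0
Roots: r = 3, -1 (distinct real)
General solution: y = C₁e^(3x) + C₂e^(-x)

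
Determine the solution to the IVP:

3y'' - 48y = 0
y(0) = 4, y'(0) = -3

General solution: y = C₁e^(4x) + C₂e^(-4x)
Applying ICs: C₁ = 13/8, C₂ = 19/8
Particular solution: y = (13/8)e^(4x) + (19/8)e^(-4x)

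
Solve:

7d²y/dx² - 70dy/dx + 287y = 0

Characteristic equation: 7r² - 70r + 287 = 0
Divide by 7: r² - 10r + 41 = 0
Roots: r = 5 ± 4i (complex conjugates)
General solution: y = e^(5x)(C₁cos(4x) + C₂sin(4x))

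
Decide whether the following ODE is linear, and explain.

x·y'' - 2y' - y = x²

Linear (y and its derivatives appear to the first power only, no products of y terms)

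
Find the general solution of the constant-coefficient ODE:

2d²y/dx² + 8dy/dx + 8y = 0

Characteristic equation: 2r² + 8r + 8 = 0
Divide by 2: r² + 4r + 4 = 0
Factored: (r + 2)² = 0
Repeated root: r = -2
General solution: y = (C₁ + C₂x)e^(-2x)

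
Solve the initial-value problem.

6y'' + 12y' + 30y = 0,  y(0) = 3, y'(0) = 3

General solution: y = e^(-x)(C₁cos(2x) + C₂sin(2x))
Complex roots r = -1 ± 2i
Applying ICs: C₁ = 3, C₂ = 3
Particular solution: y = e^(-x)(3cos(2x) + 3sin(2x))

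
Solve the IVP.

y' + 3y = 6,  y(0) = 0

General solution: y = 2 + Ce^(-3x)
Applying y(0) = 0: C = 0 - 2 = -2
Particular solution: y = 2 - 2e^(-3x)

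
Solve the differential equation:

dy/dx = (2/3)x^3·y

Separating variables and integrating:
ln|y| = x^4/6 + C

General solution: y = Ce^(x^4/6)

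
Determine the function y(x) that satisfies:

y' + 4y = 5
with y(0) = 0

General solution: y = 5/4 + Ce^(-4x)
Applying y(0) = 0: C = 0 - 5/4 = -5/4
Particular solution: y = 5/4 - (5/4)e^(-4x)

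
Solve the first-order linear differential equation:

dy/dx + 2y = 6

Using integrating factor method:

General solution: y = 3 + Ce^(-2x)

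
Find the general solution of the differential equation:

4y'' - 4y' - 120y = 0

Characteristic equation: 4r² - 4r - 120 = 0
Divide by 4: r² - r - 30 = 0
Roots: r = 6, -5 (distinct real)
General solution: y = C₁e^(6x) + C₂e^(-5x)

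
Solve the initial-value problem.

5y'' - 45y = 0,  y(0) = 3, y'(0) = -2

General solution: y = C₁e^(3x) + C₂e^(-3x)
Applying ICs: C₁ = 7/6, C₂ = 11/6
Particular solution: y = (7/6)e^(3x) + (11/6)e^(-3x)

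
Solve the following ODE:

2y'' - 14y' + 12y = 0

Characteristic equation: 2r² - 14r + 12 = 0
Divide by 2: r² - 7r + 6 = 0
Roots: r = 1, 6 (distinct real)
General solution: y = C₁e^x + C₂e^(6x)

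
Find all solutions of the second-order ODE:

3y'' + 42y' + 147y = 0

Characteristic equation: 3r² + 42r + 147 = 0
Divide by 3: r² + 14r + 49 = 0
Factored: (r + 7)² = 0
Repeated root: r = -7
General solution: y = (C₁ + C₂x)e^(-7x)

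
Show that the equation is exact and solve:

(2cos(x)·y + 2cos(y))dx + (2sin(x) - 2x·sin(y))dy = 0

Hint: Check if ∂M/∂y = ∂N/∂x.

Verify exactness: ∂M/∂y = ∂N/∂x ✓
Find F(x,y) such that ∂F/∂x = M, ∂F/∂y = N
Solution: 2sin(x)·y + 2x·cos(y) = C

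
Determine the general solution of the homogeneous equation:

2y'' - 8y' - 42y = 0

Characteristic equation: 2r² - 8r - 42 = 0
Divide by 2: r² - 4r - 21 = 0
Roots: r = 7, -3 (distinct real)
General solution: y = C₁e^(7x) + C₂e^(-3x)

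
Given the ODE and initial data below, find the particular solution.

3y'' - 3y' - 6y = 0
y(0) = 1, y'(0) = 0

General solution: y = C₁e^(2x) + C₂e^(-x)
Applying ICs: C₁ = 1/3, C₂ = 2/3
Particular solution: y = (1/3)e^(2x) + (2/3)e^(-x)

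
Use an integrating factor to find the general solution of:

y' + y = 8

Using integrating factor method:

General solution: y = 8 + Ce^(-x)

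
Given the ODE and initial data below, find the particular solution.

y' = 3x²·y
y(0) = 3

General solution: y = Ce^(x³)
Applying IC y(0) = 3:
Particular solution: y = 3e^(x³)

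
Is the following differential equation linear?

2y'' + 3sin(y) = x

No. Nonlinear (sin(y) is nonlinear in y)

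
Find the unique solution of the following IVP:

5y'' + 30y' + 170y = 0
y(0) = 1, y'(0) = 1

General solution: y = e^(-3x)(C₁cos(5x) + C₂sin(5x))
Complex roots r = -3 ± 5i
Applying ICs: C₁ = 1, C₂ = 4/5
Particular solution: y = e^(-3x)(cos(5x) + (4/5)sin(5x))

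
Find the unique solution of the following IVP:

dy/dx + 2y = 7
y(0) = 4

General solution: y = 7/2 + Ce^(-2x)
Applying y(0) = 4: C = 4 - 7/2 = 1/2
Particular solution: y = 7/2 + (1/2)e^(-2x)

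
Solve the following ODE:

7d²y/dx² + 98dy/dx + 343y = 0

Characteristic equation: 7r² + 98r + 343 = 0
Divide by 7: r² + 14r + 49 = 0
Factored: (r + 7)² = 0
Repeated root: r = -7
General solution: y = (C₁ + C₂x)e^(-7x)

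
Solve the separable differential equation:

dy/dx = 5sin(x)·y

Separating variables and integrating:
ln|y| = -5cos(x) + C

General solution: y = Ce^(-5cos(x))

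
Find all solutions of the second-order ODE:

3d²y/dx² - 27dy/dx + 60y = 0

Characteristic equation: 3r² - 27r + 60 = 0
Divide by 3: r² - 9r + 20 = 0
Roots: r = 4, 5 (distinct real)
General solution: y = C₁e^(4x) + C₂e^(5x)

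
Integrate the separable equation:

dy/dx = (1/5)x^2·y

Separating variables and integrating:
ln|y| = x^3/15 + C

General solution: y = Ce^(x^3/15)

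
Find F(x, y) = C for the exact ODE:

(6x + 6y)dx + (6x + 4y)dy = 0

Verify exactness: ∂M/∂y = ∂N/∂x ✓
Find F(x,y) such that ∂F/∂x = M, ∂F/∂y = N
Solution: 3x² + 6xy + 2y² = C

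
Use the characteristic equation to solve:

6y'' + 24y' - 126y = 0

Characteristic equation: 6r² + 24r - 126 = 0
Divide by 6: r² + 4r - 21 = 0
Roots: r = 3, -7 (distinct real)
General solution: y = C₁e^(3x) + C₂e^(-7x)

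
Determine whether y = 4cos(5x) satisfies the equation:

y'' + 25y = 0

Verification:
y'' = -100cos(5x)
y'' + 25y = 0 ✓

Yes, it is a solution.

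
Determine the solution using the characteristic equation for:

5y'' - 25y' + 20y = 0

Characteristic equation: 5r² - 25r + 20 = 0
Divide by 5: r² - 5r + 4 = 0
Roots: r = 1, 4 (distinct real)
General solution: y = C₁e^x + C₂e^(4x)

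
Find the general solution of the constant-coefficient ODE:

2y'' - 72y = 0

Characteristic equation: 2r² - 72 = 0
Divide by 2: r² - 36 = 0
Roots: r = 6, -6 (distinct real)
General solution: y = C₁e^(6x) + C₂e^(-6x)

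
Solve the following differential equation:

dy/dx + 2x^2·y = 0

Using integrating factor method:

General solution: y = Ce^(-2x^3/3)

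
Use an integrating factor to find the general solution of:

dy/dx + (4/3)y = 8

Using integrating factor method:

General solution: y = 6 + Ce^(-4x/3)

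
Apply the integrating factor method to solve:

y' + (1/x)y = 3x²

Using integrating factor method:

General solution: y = (3/4)x^3 + C/x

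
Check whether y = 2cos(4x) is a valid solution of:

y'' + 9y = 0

Verification:
y'' = -32cos(4x)
y'' + 9y ≠ 0 (frequency mismatch: got 16 instead of 9)

No, it is not a solution.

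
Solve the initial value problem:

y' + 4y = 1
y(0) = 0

General solution: y = 1/4 + Ce^(-4x)
Applying y(0) = 0: C = 0 - 1/4 = -1/4
Particular solution: y = 1/4 - (1/4)e^(-4x)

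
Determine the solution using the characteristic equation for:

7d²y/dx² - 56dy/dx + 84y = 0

Characteristic equation: 7r² - 56r + 84 = 0
Divide by 7: r² - 8r + 12 = 0
Roots: r = 2, 6 (distinct real)
General solution: y = C₁e^(2x) + C₂e^(6x)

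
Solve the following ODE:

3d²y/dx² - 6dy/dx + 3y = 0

Characteristic equation: 3r² - 6r + 3 = 0
Divide by 3: r² - 2r + 1 = 0
Factored: (r - 1)² = 0
Repeated root: r = 1
General solution: y = (C₁ + C₂x)e^x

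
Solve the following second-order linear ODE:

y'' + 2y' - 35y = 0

Characteristic equation: r² + 2r - 35 = 0
Roots: r = 5, -7 (distinct real)
General solution: y = C₁e^(5x) + C₂e^(-7x)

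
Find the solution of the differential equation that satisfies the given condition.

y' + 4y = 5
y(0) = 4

General solution: y = 5/4 + Ce^(-4x)
Applying y(0) = 4: C = 4 - 5/4 = 11/4
Particular solution: y = 5/4 + (11/4)e^(-4x)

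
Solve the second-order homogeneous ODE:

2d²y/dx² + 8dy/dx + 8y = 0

Characteristic equation: 2r² + 8r + 8 = 0
Divide by 2: r² + 4r + 4 = 0
Factored: (r + 2)² = 0
Repeated root: r = -2
General solution: y = (C₁ + C₂x)e^(-2x)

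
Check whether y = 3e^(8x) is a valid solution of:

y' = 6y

Verification:
y = 3e^(8x)
y' = 24e^(8x)
But 6y = 18e^(8x)
y' ≠ 6y — the derivative does not match

No, it is not a solution.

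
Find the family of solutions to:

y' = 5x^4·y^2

Separating variables and integrating:
-1/y = x^5 + C

General solution: y^-1 = -x^5 + C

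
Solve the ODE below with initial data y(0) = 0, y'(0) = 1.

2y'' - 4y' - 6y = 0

General solution: y = C₁e^(3x) + C₂e^(-x)
Applying ICs: C₁ = 1/4, C₂ = -1/4
Particular solution: y = (1/4)e^(3x) - (1/4)e^(-x)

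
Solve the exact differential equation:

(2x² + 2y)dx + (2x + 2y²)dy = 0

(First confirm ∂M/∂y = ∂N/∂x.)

Verify exactness: ∂M/∂y = ∂N/∂x ✓
Find F(x,y) such that ∂F/∂x = M, ∂F/∂y = N
Solution: 2x³/3 + 2xy + 2y³/3 = C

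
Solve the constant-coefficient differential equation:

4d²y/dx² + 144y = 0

Characteristic equation: 4r² + 144 = 0
Divide by 4: r² + 36 = 0
Roots: r = ±6i (complex conjugates)
General solution: y = C₁cos(6x) + C₂sin(6x)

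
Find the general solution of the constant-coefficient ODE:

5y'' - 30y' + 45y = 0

Characteristic equation: 5r² - 30r + 45 = 0
Divide by 5: r² - 6r + 9 = 0
Factored: (r - 3)² = 0
Repeated root: r = 3
General solution: y = (C₁ + C₂x)e^(3x)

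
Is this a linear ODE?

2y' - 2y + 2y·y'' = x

No. Nonlinear (y·y'' term)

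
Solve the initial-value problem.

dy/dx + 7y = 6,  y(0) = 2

General solution: y = 6/7 + Ce^(-7x)
Applying y(0) = 2: C = 2 - 6/7 = 8/7
Particular solution: y = 6/7 + (8/7)e^(-7x)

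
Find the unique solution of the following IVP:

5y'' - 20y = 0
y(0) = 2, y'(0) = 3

General solution: y = C₁e^(2x) + C₂e^(-2x)
Applying ICs: C₁ = 7/4, C₂ = 1/4
Particular solution: y = (7/4)e^(2x) + (1/4)e^(-2x)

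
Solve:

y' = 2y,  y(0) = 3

General solution: y = Ce^(2x)
Applying IC y(0) = 3:
Particular solution: y = 3e^(2x)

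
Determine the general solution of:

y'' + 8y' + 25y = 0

Characteristic equation: r² + 8r + 25 = 0
Roots: r = -4 ± 3i (complex conjugates)
General solution: y = e^(-4x)(C₁cos(3x) + C₂sin(3x))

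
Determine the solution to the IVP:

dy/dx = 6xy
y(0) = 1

General solution: y = Ce^(3x²)
Applying IC y(0) = 1:
Particular solution: y = e^(3x²)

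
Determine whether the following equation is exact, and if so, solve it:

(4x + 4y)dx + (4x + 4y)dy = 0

Verify exactness: ∂M/∂y = ∂N/∂x ✓
Find F(x,y) such that ∂F/∂x = M, ∂F/∂y = N
Solution: 2x² + 4xy + 2y² = C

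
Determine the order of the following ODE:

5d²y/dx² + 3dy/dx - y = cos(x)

The order is 2 (highest derivative is of order 2).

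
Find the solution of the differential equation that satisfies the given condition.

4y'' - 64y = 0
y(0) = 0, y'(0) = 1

General solution: y = C₁e^(4x) + C₂e^(-4x)
Applying ICs: C₁ = 1/8, C₂ = -1/8
Particular solution: y = (1/8)e^(4x) - (1/8)e^(-4x)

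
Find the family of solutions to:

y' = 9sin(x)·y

Separating variables and integrating:
ln|y| = -9cos(x) + C

General solution: y = Ce^(-9cos(x))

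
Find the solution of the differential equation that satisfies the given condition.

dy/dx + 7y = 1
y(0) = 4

General solution: y = 1/7 + Ce^(-7x)
Applying y(0) = 4: C = 4 - 1/7 = 27/7
Particular solution: y = 1/7 + (27/7)e^(-7x)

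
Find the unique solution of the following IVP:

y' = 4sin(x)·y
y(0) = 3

General solution: y = Ce^(-4cos(x))
Applying IC y(0) = 3:
Particular solution: y = 3e^(4(1-cos(x)))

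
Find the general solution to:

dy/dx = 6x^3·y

Separating variables and integrating:
ln|y| = 3x^4/2 + C

General solution: y = Ce^(3x^4/2)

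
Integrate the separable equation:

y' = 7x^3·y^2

Separating variables and integrating:
-1/y = 7x^4/4 + C

General solution: y^-1 = (-7/4)x^4 + C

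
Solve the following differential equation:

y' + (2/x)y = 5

Using integrating factor method:

General solution: y = (5/3)x + Cx^(-2)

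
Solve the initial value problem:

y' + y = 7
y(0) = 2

General solution: y = 7 + Ce^(-x)
Applying y(0) = 2: C = 2 - 7 = -5
Particular solution: y = 7 - 5e^(-x)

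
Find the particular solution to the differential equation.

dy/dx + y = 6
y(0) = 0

General solution: y = 6 + Ce^(-x)
Applying y(0) = 0: C = 0 - 6 = -6
Particular solution: y = 6 - 6e^(-x)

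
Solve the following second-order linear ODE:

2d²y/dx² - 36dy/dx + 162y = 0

Characteristic equation: 2r² - 36r + 162 = 0
Divide by 2: r² - 18r + 81 = 0
Factored: (r - 9)² = 0
Repeated root: r = 9
General solution: y = (C₁ + C₂x)e^(9x)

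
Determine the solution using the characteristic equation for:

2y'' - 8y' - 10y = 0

Characteristic equation: 2r² - 8r - 10 = 0
Divide by 2: r² - 4r - 5 = 0
Roots: r = 5, -1 (distinct real)
General solution: y = C₁e^(5x) + C₂e^(-x)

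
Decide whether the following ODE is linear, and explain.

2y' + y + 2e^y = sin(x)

Nonlinear (e^y is nonlinear in y)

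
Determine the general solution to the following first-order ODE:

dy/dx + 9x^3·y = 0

Using integrating factor method:

General solution: y = Ce^(-9x^4/4)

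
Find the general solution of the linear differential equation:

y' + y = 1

Using integrating factor method:

General solution: y = 1 + Ce^(-x)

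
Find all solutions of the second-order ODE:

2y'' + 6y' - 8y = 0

Characteristic equation: 2r² + 6r - 8 = 0
Divide by 2: r² + 3r - 4 = 0
Roots: r = 1, -4 (distinct real)
General solution: y = C₁e^x + C₂e^(-4x)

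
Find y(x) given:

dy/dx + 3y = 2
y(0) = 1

General solution: y = 2/3 + Ce^(-3x)
Applying y(0) = 1: C = 1 - 2/3 = 1/3
Particular solution: y = 2/3 + (1/3)e^(-3x)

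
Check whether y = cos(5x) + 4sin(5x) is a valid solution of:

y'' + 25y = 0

Verification:
y'' = -25cos(5x) - 100sin(5x)
y'' + 25y = 0 ✓

Yes, it is a solution.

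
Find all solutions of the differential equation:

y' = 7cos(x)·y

Separating variables and integrating:
ln|y| = 7sin(x) + C

General solution: y = Ce^(7sin(x))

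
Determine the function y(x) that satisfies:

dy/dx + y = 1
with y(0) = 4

General solution: y = 1 + Ce^(-x)
Applying y(0) = 4: C = 4 - 1 = 3
Particular solution: y = 1 + 3e^(-x)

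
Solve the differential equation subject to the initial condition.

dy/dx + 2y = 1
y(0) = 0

General solution: y = 1/2 + Ce^(-2x)
Applying y(0) = 0: C = 0 - 1/2 = -1/2
Particular solution: y = 1/2 - (1/2)e^(-2x)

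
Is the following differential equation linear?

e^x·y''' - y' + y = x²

Yes. Linear (y and its derivatives appear to the first power only, no products of y terms)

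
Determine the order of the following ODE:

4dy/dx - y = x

The order is 1 (highest derivative is of order 1).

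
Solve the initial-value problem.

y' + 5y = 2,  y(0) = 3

General solution: y = 2/5 + Ce^(-5x)
Applying y(0) = 3: C = 3 - 2/5 = 13/5
Particular solution: y = 2/5 + (13/5)e^(-5x)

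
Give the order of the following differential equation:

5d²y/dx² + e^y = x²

The order is 2 (highest derivative is of order 2).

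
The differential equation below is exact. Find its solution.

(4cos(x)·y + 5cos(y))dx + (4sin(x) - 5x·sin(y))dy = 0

Verify exactness: ∂M/∂y = ∂N/∂x ✓
Find F(x,y) such that ∂F/∂x = M, ∂F/∂y = N
Solution: 4sin(x)·y + 5x·cos(y) = C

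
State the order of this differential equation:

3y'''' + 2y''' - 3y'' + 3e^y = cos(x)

The order is 4 (highest derivative is of order 4).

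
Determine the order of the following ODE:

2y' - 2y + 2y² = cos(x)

The order is 1 (highest derivative is of order 1).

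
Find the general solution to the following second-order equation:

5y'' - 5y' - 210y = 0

Characteristic equation: 5r² - 5r - 210 = 0
Divide by 5: r² - r - 42 = 0
Roots: r = 7, -6 (distinct real)
General solution: y = C₁e^(7x) + C₂e^(-6x)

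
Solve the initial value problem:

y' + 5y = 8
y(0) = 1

General solution: y = 8/5 + Ce^(-5x)
Applying y(0) = 1: C = 1 - 8/5 = -3/5
Particular solution: y = 8/5 - (3/5)e^(-5x)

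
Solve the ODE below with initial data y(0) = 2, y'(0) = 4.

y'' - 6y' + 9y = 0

General solution: y = (C₁ + C₂x)e^(3x)
Repeated root r = 3
Applying ICs: C₁ = 2, C₂ = -2
Particular solution: y = (2 - 2x)e^(3x)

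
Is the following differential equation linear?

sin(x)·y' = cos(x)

Yes. Linear (y and its derivatives appear to the first power only, no products of y terms)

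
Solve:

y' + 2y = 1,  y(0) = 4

General solution: y = 1/2 + Ce^(-2x)
Applying y(0) = 4: C = 4 - 1/2 = 7/2
Particular solution: y = 1/2 + (7/2)e^(-2x)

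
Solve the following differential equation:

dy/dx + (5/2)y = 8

Using integrating factor method:

General solution: y = 16/5 + Ce^(-5x/2)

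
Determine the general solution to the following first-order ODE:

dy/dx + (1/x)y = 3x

Using integrating factor method:

General solution: y = x^2 + C/x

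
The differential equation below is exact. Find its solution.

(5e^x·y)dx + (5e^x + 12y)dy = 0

Verify exactness: ∂M/∂y = ∂N/∂x ✓
Find F(x,y) such that ∂F/∂x = M, ∂F/∂y = N
Solution: 5e^x·y + 6y² = C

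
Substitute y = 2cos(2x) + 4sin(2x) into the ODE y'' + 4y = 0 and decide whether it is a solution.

Verification:
y'' = -8cos(2x) - 16sin(2x)
y'' + 4y = 0 ✓

Yes, it is a solution.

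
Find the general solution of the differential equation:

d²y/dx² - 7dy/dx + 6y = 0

Characteristic equation: r² - 7r + 6 = 0
Roots: r = 1, 6 (distinct real)
General solution: y = C₁e^x + C₂e^(6x)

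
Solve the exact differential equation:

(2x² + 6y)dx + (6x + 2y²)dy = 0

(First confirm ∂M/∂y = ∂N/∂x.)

Verify exactness: ∂M/∂y = ∂N/∂x ✓
Find F(x,y) such that ∂F/∂x = M, ∂F/∂y = N
Solution: 2x³/3 + 6xy + 2y³/3 = C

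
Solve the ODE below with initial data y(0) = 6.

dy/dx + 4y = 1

General solution: y = 1/4 + Ce^(-4x)
Applying y(0) = 6: C = 6 - 1/4 = 23/4
Particular solution: y = 1/4 + (23/4)e^(-4x)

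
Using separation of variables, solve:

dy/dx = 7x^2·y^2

Separating variables and integrating:
-1/y = 7x^3/3 + C

General solution: y^-1 = (-7/3)x^3 + C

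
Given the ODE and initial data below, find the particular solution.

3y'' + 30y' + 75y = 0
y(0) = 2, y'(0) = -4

General solution: y = (C₁ + C₂x)e^(-5x)
Repeated root r = -5
Applying ICs: C₁ = 2, C₂ = 6
Particular solution: y = (2 + 6x)e^(-5x)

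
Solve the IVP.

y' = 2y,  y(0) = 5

General solution: y = Ce^(2x)
Applying IC y(0) = 5:
Particular solution: y = 5e^(2x)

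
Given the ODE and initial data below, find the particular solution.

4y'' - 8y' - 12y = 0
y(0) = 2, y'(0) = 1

General solution: y = C₁e^(3x) + C₂e^(-x)
Applying ICs: C₁ = 3/4, C₂ = 5/4
Particular solution: y = (3/4)e^(3x) + (5/4)e^(-x)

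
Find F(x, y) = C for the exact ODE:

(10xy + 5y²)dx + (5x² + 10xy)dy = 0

Verify exactness: ∂M/∂y = ∂N/∂x ✓
Find F(x,y) such that ∂F/∂x = M, ∂F/∂y = N
Solution: 5x²y + 5xy² = C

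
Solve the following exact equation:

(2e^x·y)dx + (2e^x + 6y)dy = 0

Verify exactness: ∂M/∂y = ∂N/∂x ✓
Find F(x,y) such that ∂F/∂x = M, ∂F/∂y = N
Solution: 2e^x·y + 3y² = C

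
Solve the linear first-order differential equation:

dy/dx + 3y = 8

Using integrating factor method:

General solution: y = 8/3 + Ce^(-3x)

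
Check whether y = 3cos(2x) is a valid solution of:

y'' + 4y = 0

Verification:
y'' = -12cos(2x)
y'' + 4y = 0 ✓

Yes, it is a solution.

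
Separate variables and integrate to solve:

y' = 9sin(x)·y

Separating variables and integrating:
ln|y| = -9cos(x) + C

General solution: y = Ce^(-9cos(x))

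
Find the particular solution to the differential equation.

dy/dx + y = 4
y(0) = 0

General solution: y = 4 + Ce^(-x)
Applying y(0) = 0: C = 0 - 4 = -4
Particular solution: y = 4 - 4e^(-x)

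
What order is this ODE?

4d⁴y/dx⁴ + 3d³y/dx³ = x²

The order is 4 (highest derivative is of order 4).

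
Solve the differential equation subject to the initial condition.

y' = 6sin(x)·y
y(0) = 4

General solution: y = Ce^(-6cos(x))
Applying IC y(0) = 4:
Particular solution: y = 4e^(6(1-cos(x)))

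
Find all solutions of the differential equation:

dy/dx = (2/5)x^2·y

Separating variables and integrating:
ln|y| = 2x^3/15 + C

General solution: y = Ce^(2x^3/15)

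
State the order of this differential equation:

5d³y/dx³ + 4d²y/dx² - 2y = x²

The order is 3 (highest derivative is of order 3).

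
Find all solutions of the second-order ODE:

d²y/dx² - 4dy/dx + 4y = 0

Characteristic equation: r² - 4r + 4 = 0
Factored: (r - 2)² = 0
Repeated root: r = 2
General solution: y = (C₁ + C₂x)e^(2x)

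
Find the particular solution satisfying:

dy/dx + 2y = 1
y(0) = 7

General solution: y = 1/2 + Ce^(-2x)
Applying y(0) = 7: C = 7 - 1/2 = 13/2
Particular solution: y = 1/2 + (13/2)e^(-2x)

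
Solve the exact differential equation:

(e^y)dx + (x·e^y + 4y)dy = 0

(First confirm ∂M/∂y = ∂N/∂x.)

Verify exactness: ∂M/∂y = ∂N/∂x ✓
Find F(x,y) such that ∂F/∂x = M, ∂F/∂y = N
Solution: x·e^y + 2y² = C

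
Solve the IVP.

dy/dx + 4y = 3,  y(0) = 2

General solution: y = 3/4 + Ce^(-4x)
Applying y(0) = 2: C = 2 - 3/4 = 5/4
Particular solution: y = 3/4 + (5/4)e^(-4x)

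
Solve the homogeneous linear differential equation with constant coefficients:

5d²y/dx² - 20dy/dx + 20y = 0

Characteristic equation: 5r² - 20r + 20 = 0
Divide by 5: r² - 4r + 4 = 0
Factored: (r - 2)² = 0
Repeated root: r = 2
General solution: y = (C₁ + C₂x)e^(2x)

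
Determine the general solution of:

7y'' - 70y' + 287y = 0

Characteristic equation: 7r² - 70r + 287 = 0
Divide by 7: r² - 10r + 41 = 0
Roots: r = 5 ± 4i (complex conjugates)
General solution: y = e^(5x)(C₁cos(4x) + C₂sin(4x))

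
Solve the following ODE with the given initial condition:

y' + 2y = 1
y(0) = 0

General solution: y = 1/2 + Ce^(-2x)
Applying y(0) = 0: C = 0 - 1/2 = -1/2
Particular solution: y = 1/2 - (1/2)e^(-2x)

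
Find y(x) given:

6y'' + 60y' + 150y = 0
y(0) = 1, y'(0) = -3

General solution: y = (C₁ + C₂x)e^(-5x)
Repeated root r = -5
Applying ICs: C₁ = 1, C₂ = 2
Particular solution: y = (1 + 2x)e^(-5x)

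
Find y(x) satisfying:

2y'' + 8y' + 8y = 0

Characteristic equation: 2r² + 8r + 8 = 0
Divide by 2: r² + 4r + 4 = 0
Factored: (r + 2)² = 0
Repeated root: r = -2
General solution: y = (C₁ + C₂x)e^(-2x)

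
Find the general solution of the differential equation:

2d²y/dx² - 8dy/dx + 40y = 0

Characteristic equation: 2r² - 8r + 40 = 0
Divide by 2: r² - 4r + 20 = 0
Roots: r = 2 ± 4i (complex conjugates)
General solution: y = e^(2x)(C₁cos(4x) + C₂sin(4x))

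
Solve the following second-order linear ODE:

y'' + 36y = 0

Characteristic equation: r² + 36 = 0
Roots: r = ±6i (complex conjugates)
General solution: y = C₁cos(6x) + C₂sin(6x)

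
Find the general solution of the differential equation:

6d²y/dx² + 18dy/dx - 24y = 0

Characteristic equation: 6r² + 18r - 24 = 0
Divide by 6: r² + 3r - 4 = 0
Roots: r = 1, -4 (distinct real)
General solution: y = C₁e^x + C₂e^(-4x)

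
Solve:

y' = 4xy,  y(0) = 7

General solution: y = Ce^(2x²)
Applying IC y(0) = 7:
Particular solution: y = 7e^(2x²)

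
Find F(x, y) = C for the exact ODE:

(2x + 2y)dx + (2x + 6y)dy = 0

Verify exactness: ∂M/∂y = ∂N/∂x ✓
Find F(x,y) such that ∂F/∂x = M, ∂F/∂y = N
Solution: x² + 2xy + 3y² = C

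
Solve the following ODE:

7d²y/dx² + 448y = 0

Characteristic equation: 7r² + 448 = 0
Divide by 7: r² + 64 = 0
Roots: r = ±8i (complex conjugates)
General solution: y = C₁cos(8x) + C₂sin(8x)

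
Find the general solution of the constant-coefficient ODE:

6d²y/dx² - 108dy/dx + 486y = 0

Characteristic equation: 6r² - 108r + 486 = 0
Divide by 6: r² - 18r + 81 = 0
Factored: (r - 9)² = 0
Repeated root: r = 9
General solution: y = (C₁ + C₂x)e^(9x)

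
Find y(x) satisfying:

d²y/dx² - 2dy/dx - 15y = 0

Characteristic equation: r² - 2r - 15 = 0
Roots: r = 5, -3 (distinct real)
General solution: y = C₁e^(5x) + C₂e^(-3x)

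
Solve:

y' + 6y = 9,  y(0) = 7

General solution: y = 3/2 + Ce^(-6x)
Applying y(0) = 7: C = 7 - 3/2 = 11/2
Particular solution: y = 3/2 + (11/2)e^(-6x)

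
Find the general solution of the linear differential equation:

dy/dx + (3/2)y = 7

Using integrating factor method:

General solution: y = 14/3 + Ce^(-3x/2)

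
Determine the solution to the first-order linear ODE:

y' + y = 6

Using integrating factor method:

General solution: y = 6 + Ce^(-x)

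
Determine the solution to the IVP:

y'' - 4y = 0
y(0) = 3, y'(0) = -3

General solution: y = C₁e^(2x) + C₂e^(-2x)
Applying ICs: C₁ = 3/4, C₂ = 9/4
Particular solution: y = (3/4)e^(2x) + (9/4)e^(-2x)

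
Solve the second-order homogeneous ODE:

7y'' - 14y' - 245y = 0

Characteristic equation: 7r² - 14r - 245 = 0
Divide by 7: r² - 2r - 35 = 0
Roots: r = 7, -5 (distinct real)
General solution: y = C₁e^(7x) + C₂e^(-5x)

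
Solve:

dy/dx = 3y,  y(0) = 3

General solution: y = Ce^(3x)
Applying IC y(0) = 3:
Particular solution: y = 3e^(3x)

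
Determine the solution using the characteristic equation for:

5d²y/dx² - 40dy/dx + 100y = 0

Characteristic equation: 5r² - 40r + 100 = 0
Divide by 5: r² - 8r + 20 = 0
Roots: r = 4 ± 2i (complex conjugates)
General solution: y = e^(4x)(C₁cos(2x) + C₂sin(2x))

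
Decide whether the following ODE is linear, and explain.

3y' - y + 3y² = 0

Nonlinear (y² term)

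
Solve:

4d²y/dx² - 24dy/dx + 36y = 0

Characteristic equation: 4r² - 24r + 36 = 0
Divide by 4: r² - 6r + 9 = 0
Factored: (r - 3)² = 0
Repeated root: r = 3
General solution: y = (C₁ + C₂x)e^(3x)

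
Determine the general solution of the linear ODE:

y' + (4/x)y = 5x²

Using integrating factor method:

General solution: y = (5/7)x^3 + Cx^(-4)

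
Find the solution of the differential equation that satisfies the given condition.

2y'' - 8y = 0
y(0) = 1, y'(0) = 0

General solution: y = C₁e^(2x) + C₂e^(-2x)
Applying ICs: C₁ = 1/2, C₂ = 1/2
Particular solution: y = (1/2)e^(2x) + (1/2)e^(-2x)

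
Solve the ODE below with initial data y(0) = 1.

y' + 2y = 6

General solution: y = 3 + Ce^(-2x)
Applying y(0) = 1: C = 1 - 3 = -2
Particular solution: y = 3 - 2e^(-2x)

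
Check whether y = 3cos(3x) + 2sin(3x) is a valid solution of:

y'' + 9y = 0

Verification:
y'' = -27cos(3x) - 18sin(3x)
y'' + 9y = 0 ✓

Yes, it is a solution.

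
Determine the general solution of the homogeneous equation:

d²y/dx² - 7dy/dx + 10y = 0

Characteristic equation: r² - 7r + 10 = 0
Roots: r = 5, 2 (distinct real)
General solution: y = C₁e^(5x) + C₂e^(2x)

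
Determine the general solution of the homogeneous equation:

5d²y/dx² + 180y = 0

Characteristic equation: 5r² + 180 = 0
Divide by 5: r² + 36 = 0
Roots: r = ±6i (complex conjugates)
General solution: y = C₁cos(6x) + C₂sin(6x)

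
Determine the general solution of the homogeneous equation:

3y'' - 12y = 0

Characteristic equation: 3r² - 12 = 0
Divide by 3: r² - 4 = 0
Roots: r = 2, -2 (distinct real)
General solution: y = C₁e^(2x) + C₂e^(-2x)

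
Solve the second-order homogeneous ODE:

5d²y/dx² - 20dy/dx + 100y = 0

Characteristic equation: 5r² - 20r + 100 = 0
Divide by 5: r² - 4r + 20 = 0
Roots: r = 2 ± 4i (complex conjugates)
General solution: y = e^(2x)(C₁cos(4x) + C₂sin(4x))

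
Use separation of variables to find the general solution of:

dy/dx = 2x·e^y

Separating variables and integrating:
-e^(-y) = x² + C

General solution: y = -ln(C - x²)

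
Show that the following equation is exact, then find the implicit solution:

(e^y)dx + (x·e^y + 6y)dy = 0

Verify exactness: ∂M/∂y = ∂N/∂x ✓
Find F(x,y) such that ∂F/∂x = M, ∂F/∂y = N
Solution: x·e^y + 3y² = C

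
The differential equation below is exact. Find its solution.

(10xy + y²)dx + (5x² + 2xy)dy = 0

Verify exactness: ∂M/∂y = ∂N/∂x ✓
Find F(x,y) such that ∂F/∂x = M, ∂F/∂y = N
Solution: 5x²y + xy² = C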